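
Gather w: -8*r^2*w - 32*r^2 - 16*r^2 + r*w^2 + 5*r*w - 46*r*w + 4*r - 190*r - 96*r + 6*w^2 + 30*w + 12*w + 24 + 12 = -48*r^2 - 282*r + w^2*(r + 6) + w*(-8*r^2 - 41*r + 42) + 36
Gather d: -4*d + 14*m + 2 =-4*d + 14*m + 2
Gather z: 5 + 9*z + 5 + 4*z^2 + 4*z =4*z^2 + 13*z + 10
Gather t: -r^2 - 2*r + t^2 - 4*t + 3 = -r^2 - 2*r + t^2 - 4*t + 3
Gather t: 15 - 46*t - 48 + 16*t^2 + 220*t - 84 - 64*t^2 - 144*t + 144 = -48*t^2 + 30*t + 27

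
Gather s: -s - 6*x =-s - 6*x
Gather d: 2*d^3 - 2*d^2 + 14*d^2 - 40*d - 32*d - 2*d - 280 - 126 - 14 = 2*d^3 + 12*d^2 - 74*d - 420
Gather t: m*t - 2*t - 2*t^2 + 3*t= -2*t^2 + t*(m + 1)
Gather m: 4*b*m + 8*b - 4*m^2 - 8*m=8*b - 4*m^2 + m*(4*b - 8)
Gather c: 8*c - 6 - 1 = 8*c - 7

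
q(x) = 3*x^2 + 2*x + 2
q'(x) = 6*x + 2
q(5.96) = 120.48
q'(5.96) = 37.76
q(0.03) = 2.06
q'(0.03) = 2.18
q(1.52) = 11.97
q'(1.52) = 11.12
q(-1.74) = 7.60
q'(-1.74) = -8.44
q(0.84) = 5.80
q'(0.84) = 7.04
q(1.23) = 9.00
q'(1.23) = 9.38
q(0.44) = 3.46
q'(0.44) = 4.64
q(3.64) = 49.03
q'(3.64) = 23.84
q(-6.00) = 98.00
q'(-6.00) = -34.00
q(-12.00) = 410.00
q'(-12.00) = -70.00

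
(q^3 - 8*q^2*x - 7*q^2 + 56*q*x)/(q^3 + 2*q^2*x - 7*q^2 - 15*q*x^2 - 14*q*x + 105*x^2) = q*(-q + 8*x)/(-q^2 - 2*q*x + 15*x^2)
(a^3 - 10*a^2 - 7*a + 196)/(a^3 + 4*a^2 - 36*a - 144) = (a^2 - 14*a + 49)/(a^2 - 36)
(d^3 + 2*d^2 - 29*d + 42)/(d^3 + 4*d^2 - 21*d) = (d - 2)/d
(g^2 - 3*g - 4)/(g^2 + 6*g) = (g^2 - 3*g - 4)/(g*(g + 6))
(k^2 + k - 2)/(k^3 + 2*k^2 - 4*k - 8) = (k - 1)/(k^2 - 4)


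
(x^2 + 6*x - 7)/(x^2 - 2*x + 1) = (x + 7)/(x - 1)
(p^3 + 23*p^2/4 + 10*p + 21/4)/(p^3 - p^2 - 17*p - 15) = (p + 7/4)/(p - 5)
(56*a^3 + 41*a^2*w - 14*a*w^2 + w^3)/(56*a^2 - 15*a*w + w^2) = a + w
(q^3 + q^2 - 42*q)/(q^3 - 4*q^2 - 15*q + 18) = q*(q + 7)/(q^2 + 2*q - 3)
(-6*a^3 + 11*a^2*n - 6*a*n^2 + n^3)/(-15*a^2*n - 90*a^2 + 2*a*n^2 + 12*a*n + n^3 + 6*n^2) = (2*a^2 - 3*a*n + n^2)/(5*a*n + 30*a + n^2 + 6*n)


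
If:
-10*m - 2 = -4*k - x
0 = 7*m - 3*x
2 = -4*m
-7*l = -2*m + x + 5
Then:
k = -11/24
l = -29/42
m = -1/2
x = -7/6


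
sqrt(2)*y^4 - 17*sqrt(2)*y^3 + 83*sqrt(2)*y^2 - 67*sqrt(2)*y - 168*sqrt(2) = (y - 8)*(y - 7)*(y - 3)*(sqrt(2)*y + sqrt(2))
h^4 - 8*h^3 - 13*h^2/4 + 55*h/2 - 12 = (h - 8)*(h - 3/2)*(h - 1/2)*(h + 2)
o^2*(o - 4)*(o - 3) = o^4 - 7*o^3 + 12*o^2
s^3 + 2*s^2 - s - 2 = (s - 1)*(s + 1)*(s + 2)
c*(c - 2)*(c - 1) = c^3 - 3*c^2 + 2*c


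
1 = 1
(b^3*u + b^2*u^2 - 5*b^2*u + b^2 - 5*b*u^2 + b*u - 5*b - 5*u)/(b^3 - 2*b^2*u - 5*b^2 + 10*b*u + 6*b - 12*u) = (b^3*u + b^2*u^2 - 5*b^2*u + b^2 - 5*b*u^2 + b*u - 5*b - 5*u)/(b^3 - 2*b^2*u - 5*b^2 + 10*b*u + 6*b - 12*u)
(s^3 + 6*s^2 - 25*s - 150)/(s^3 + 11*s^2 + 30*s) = (s - 5)/s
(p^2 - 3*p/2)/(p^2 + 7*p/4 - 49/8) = 4*p*(2*p - 3)/(8*p^2 + 14*p - 49)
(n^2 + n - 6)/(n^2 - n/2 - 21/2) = 2*(n - 2)/(2*n - 7)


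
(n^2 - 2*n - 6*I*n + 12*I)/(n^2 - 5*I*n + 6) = (n - 2)/(n + I)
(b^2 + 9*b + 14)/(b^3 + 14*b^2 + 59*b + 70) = 1/(b + 5)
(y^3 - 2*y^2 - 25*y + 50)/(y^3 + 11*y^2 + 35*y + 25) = (y^2 - 7*y + 10)/(y^2 + 6*y + 5)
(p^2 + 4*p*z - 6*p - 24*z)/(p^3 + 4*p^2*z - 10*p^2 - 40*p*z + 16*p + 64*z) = (p - 6)/(p^2 - 10*p + 16)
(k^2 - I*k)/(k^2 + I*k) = (k - I)/(k + I)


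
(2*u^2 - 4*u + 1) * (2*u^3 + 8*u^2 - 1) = 4*u^5 + 8*u^4 - 30*u^3 + 6*u^2 + 4*u - 1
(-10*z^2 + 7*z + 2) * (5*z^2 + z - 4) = -50*z^4 + 25*z^3 + 57*z^2 - 26*z - 8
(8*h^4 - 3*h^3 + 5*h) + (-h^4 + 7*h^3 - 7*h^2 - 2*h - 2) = 7*h^4 + 4*h^3 - 7*h^2 + 3*h - 2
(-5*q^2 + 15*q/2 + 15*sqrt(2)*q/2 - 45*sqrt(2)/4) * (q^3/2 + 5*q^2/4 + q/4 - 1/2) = -5*q^5/2 - 5*q^4/2 + 15*sqrt(2)*q^4/4 + 15*sqrt(2)*q^3/4 + 65*q^3/8 - 195*sqrt(2)*q^2/16 + 35*q^2/8 - 105*sqrt(2)*q/16 - 15*q/4 + 45*sqrt(2)/8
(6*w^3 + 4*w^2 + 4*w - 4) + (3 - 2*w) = 6*w^3 + 4*w^2 + 2*w - 1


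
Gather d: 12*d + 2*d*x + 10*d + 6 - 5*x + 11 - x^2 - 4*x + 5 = d*(2*x + 22) - x^2 - 9*x + 22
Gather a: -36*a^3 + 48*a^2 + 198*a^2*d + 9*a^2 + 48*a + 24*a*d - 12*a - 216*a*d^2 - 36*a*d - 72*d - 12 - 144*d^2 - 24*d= -36*a^3 + a^2*(198*d + 57) + a*(-216*d^2 - 12*d + 36) - 144*d^2 - 96*d - 12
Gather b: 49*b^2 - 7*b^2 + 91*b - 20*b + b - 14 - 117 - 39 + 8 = 42*b^2 + 72*b - 162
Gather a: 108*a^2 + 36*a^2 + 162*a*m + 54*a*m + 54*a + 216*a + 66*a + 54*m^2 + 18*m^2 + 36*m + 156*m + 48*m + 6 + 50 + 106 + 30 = 144*a^2 + a*(216*m + 336) + 72*m^2 + 240*m + 192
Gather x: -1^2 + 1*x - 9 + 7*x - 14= 8*x - 24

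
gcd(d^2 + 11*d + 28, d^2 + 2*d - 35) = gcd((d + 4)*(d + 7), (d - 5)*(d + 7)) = d + 7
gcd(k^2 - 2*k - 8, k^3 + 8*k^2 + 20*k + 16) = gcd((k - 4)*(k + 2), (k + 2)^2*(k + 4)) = k + 2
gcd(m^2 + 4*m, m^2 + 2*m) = m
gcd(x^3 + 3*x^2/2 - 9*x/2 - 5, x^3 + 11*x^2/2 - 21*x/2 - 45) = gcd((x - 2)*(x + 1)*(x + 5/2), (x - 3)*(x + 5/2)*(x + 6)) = x + 5/2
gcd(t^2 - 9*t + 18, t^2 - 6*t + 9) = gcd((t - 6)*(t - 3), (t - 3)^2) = t - 3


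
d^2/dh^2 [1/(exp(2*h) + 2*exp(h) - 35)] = 2*(4*(exp(h) + 1)^2*exp(h) - (2*exp(h) + 1)*(exp(2*h) + 2*exp(h) - 35))*exp(h)/(exp(2*h) + 2*exp(h) - 35)^3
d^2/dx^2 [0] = 0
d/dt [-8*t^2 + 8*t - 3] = 8 - 16*t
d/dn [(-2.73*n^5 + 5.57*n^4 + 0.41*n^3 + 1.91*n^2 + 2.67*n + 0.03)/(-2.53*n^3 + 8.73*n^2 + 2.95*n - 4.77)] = (13.8138*n^7 - 85.5908*n^6 + 65.0382*n^5 + 122.8166*n^4 - 90.3464*n^3 - 23.314*n^2 - 18.7452*n - 12.8244)/(6.4009*n^6 - 44.1738*n^5 + 61.2859*n^4 + 75.6432*n^3 - 74.5817*n^2 - 28.143*n + 22.7529)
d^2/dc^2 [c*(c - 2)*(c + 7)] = 6*c + 10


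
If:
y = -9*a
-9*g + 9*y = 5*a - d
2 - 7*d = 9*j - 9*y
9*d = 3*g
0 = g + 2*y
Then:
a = 0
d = 0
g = 0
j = 2/9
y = 0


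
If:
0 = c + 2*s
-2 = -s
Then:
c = -4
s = 2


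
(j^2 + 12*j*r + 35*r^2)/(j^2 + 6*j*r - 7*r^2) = (-j - 5*r)/(-j + r)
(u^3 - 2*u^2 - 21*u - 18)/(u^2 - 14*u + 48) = (u^2 + 4*u + 3)/(u - 8)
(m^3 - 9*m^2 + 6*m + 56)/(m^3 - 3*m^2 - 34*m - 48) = (m^2 - 11*m + 28)/(m^2 - 5*m - 24)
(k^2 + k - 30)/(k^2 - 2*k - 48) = (k - 5)/(k - 8)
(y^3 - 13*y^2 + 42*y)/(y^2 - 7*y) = y - 6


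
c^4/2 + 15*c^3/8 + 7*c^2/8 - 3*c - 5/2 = (c/2 + 1)*(c - 5/4)*(c + 1)*(c + 2)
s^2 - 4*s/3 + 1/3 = (s - 1)*(s - 1/3)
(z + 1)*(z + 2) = z^2 + 3*z + 2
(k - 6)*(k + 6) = k^2 - 36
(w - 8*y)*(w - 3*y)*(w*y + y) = w^3*y - 11*w^2*y^2 + w^2*y + 24*w*y^3 - 11*w*y^2 + 24*y^3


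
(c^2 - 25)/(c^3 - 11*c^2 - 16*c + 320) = (c - 5)/(c^2 - 16*c + 64)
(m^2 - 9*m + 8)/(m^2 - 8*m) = (m - 1)/m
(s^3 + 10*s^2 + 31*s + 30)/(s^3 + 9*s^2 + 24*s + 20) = (s + 3)/(s + 2)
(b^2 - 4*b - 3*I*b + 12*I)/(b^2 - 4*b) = (b - 3*I)/b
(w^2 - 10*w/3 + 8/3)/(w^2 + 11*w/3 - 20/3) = (w - 2)/(w + 5)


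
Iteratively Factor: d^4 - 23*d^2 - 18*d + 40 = (d + 2)*(d^3 - 2*d^2 - 19*d + 20) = (d - 5)*(d + 2)*(d^2 + 3*d - 4) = (d - 5)*(d + 2)*(d + 4)*(d - 1)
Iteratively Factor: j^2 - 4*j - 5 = (j - 5)*(j + 1)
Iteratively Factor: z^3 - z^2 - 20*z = (z)*(z^2 - z - 20) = z*(z + 4)*(z - 5)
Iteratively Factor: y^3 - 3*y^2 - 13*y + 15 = (y - 5)*(y^2 + 2*y - 3) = (y - 5)*(y - 1)*(y + 3)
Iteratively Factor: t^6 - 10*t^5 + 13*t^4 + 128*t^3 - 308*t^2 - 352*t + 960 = (t - 4)*(t^5 - 6*t^4 - 11*t^3 + 84*t^2 + 28*t - 240) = (t - 4)*(t + 2)*(t^4 - 8*t^3 + 5*t^2 + 74*t - 120) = (t - 4)^2*(t + 2)*(t^3 - 4*t^2 - 11*t + 30) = (t - 4)^2*(t - 2)*(t + 2)*(t^2 - 2*t - 15) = (t - 5)*(t - 4)^2*(t - 2)*(t + 2)*(t + 3)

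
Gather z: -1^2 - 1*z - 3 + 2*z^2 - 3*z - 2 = 2*z^2 - 4*z - 6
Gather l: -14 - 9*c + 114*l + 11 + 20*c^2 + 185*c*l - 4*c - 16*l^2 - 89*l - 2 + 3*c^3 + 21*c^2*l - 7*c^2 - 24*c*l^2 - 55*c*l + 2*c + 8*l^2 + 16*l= 3*c^3 + 13*c^2 - 11*c + l^2*(-24*c - 8) + l*(21*c^2 + 130*c + 41) - 5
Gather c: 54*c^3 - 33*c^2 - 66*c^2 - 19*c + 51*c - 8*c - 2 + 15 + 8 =54*c^3 - 99*c^2 + 24*c + 21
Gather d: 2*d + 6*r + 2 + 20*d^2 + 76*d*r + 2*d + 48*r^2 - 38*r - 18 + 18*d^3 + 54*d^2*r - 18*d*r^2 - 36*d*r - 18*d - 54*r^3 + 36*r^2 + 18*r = 18*d^3 + d^2*(54*r + 20) + d*(-18*r^2 + 40*r - 14) - 54*r^3 + 84*r^2 - 14*r - 16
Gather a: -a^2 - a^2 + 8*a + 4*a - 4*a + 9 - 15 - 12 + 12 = -2*a^2 + 8*a - 6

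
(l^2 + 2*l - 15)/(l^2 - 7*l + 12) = (l + 5)/(l - 4)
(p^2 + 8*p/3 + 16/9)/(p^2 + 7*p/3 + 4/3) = (p + 4/3)/(p + 1)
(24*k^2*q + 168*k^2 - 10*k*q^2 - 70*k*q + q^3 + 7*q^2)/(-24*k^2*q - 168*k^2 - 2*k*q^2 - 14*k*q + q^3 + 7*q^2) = (-4*k + q)/(4*k + q)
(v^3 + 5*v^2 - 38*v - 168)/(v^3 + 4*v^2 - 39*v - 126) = (v + 4)/(v + 3)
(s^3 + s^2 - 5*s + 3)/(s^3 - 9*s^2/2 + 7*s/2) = 2*(s^2 + 2*s - 3)/(s*(2*s - 7))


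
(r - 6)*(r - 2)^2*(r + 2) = r^4 - 8*r^3 + 8*r^2 + 32*r - 48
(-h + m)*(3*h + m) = -3*h^2 + 2*h*m + m^2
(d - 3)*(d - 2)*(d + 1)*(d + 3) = d^4 - d^3 - 11*d^2 + 9*d + 18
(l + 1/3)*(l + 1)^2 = l^3 + 7*l^2/3 + 5*l/3 + 1/3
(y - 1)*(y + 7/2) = y^2 + 5*y/2 - 7/2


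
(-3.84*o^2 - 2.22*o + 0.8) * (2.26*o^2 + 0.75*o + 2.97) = -8.6784*o^4 - 7.8972*o^3 - 11.2618*o^2 - 5.9934*o + 2.376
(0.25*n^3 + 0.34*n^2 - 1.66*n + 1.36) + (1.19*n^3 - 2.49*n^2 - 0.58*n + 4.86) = 1.44*n^3 - 2.15*n^2 - 2.24*n + 6.22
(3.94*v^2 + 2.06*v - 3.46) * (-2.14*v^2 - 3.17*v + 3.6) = -8.4316*v^4 - 16.8982*v^3 + 15.0582*v^2 + 18.3842*v - 12.456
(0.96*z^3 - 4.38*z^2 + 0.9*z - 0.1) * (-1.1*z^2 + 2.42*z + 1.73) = -1.056*z^5 + 7.1412*z^4 - 9.9288*z^3 - 5.2894*z^2 + 1.315*z - 0.173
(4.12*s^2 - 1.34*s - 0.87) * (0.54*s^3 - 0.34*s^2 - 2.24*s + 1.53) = 2.2248*s^5 - 2.1244*s^4 - 9.243*s^3 + 9.601*s^2 - 0.1014*s - 1.3311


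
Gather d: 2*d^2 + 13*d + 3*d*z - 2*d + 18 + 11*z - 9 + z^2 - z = 2*d^2 + d*(3*z + 11) + z^2 + 10*z + 9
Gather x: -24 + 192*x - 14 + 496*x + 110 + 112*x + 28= 800*x + 100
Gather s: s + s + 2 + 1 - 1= 2*s + 2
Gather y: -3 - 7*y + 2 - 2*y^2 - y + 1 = -2*y^2 - 8*y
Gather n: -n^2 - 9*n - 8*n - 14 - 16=-n^2 - 17*n - 30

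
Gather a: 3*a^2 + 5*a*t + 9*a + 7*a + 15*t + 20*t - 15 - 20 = 3*a^2 + a*(5*t + 16) + 35*t - 35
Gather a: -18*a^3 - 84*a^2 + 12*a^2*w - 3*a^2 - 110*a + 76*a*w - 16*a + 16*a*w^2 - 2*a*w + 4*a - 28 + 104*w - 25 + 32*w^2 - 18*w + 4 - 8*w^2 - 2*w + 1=-18*a^3 + a^2*(12*w - 87) + a*(16*w^2 + 74*w - 122) + 24*w^2 + 84*w - 48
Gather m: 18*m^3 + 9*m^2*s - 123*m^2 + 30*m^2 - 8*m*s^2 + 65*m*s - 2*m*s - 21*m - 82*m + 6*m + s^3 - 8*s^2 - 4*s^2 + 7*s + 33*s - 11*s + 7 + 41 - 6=18*m^3 + m^2*(9*s - 93) + m*(-8*s^2 + 63*s - 97) + s^3 - 12*s^2 + 29*s + 42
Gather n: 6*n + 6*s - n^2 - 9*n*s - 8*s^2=-n^2 + n*(6 - 9*s) - 8*s^2 + 6*s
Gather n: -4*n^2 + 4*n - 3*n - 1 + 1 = -4*n^2 + n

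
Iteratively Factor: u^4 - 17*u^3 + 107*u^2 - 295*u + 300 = (u - 4)*(u^3 - 13*u^2 + 55*u - 75) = (u - 4)*(u - 3)*(u^2 - 10*u + 25) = (u - 5)*(u - 4)*(u - 3)*(u - 5)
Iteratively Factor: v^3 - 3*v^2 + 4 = (v + 1)*(v^2 - 4*v + 4) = (v - 2)*(v + 1)*(v - 2)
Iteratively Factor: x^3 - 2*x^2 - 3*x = (x - 3)*(x^2 + x) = x*(x - 3)*(x + 1)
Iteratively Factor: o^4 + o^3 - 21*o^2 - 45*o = (o + 3)*(o^3 - 2*o^2 - 15*o) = o*(o + 3)*(o^2 - 2*o - 15) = o*(o - 5)*(o + 3)*(o + 3)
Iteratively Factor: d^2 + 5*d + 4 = (d + 1)*(d + 4)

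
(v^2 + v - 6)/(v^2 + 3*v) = (v - 2)/v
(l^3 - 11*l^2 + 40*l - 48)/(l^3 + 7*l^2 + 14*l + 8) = (l^3 - 11*l^2 + 40*l - 48)/(l^3 + 7*l^2 + 14*l + 8)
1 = 1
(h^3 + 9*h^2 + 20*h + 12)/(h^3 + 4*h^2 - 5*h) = (h^3 + 9*h^2 + 20*h + 12)/(h*(h^2 + 4*h - 5))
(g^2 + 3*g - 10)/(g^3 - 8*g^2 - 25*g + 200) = (g - 2)/(g^2 - 13*g + 40)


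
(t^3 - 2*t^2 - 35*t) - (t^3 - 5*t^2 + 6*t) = 3*t^2 - 41*t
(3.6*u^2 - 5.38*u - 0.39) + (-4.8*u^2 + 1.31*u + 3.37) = -1.2*u^2 - 4.07*u + 2.98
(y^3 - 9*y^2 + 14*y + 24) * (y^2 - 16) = y^5 - 9*y^4 - 2*y^3 + 168*y^2 - 224*y - 384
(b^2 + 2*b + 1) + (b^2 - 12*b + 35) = 2*b^2 - 10*b + 36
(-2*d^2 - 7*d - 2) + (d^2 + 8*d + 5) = -d^2 + d + 3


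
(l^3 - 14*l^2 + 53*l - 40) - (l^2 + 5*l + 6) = l^3 - 15*l^2 + 48*l - 46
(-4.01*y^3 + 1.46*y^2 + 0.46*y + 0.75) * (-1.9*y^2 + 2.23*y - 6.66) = 7.619*y^5 - 11.7163*y^4 + 29.0884*y^3 - 10.1228*y^2 - 1.3911*y - 4.995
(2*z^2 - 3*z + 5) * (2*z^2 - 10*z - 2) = 4*z^4 - 26*z^3 + 36*z^2 - 44*z - 10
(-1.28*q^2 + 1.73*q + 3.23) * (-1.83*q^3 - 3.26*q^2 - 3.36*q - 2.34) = 2.3424*q^5 + 1.0069*q^4 - 7.2499*q^3 - 13.3474*q^2 - 14.901*q - 7.5582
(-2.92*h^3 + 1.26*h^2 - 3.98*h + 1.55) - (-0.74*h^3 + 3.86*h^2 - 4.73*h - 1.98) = -2.18*h^3 - 2.6*h^2 + 0.75*h + 3.53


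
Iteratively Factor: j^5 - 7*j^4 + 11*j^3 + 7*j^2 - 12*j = (j - 1)*(j^4 - 6*j^3 + 5*j^2 + 12*j) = (j - 1)*(j + 1)*(j^3 - 7*j^2 + 12*j) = (j - 4)*(j - 1)*(j + 1)*(j^2 - 3*j) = j*(j - 4)*(j - 1)*(j + 1)*(j - 3)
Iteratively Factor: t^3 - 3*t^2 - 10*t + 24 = (t - 4)*(t^2 + t - 6) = (t - 4)*(t - 2)*(t + 3)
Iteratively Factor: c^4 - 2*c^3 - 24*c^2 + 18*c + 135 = (c - 5)*(c^3 + 3*c^2 - 9*c - 27) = (c - 5)*(c - 3)*(c^2 + 6*c + 9) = (c - 5)*(c - 3)*(c + 3)*(c + 3)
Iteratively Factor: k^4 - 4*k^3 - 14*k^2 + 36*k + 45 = (k - 5)*(k^3 + k^2 - 9*k - 9) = (k - 5)*(k + 1)*(k^2 - 9) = (k - 5)*(k - 3)*(k + 1)*(k + 3)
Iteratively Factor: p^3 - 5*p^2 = (p)*(p^2 - 5*p) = p^2*(p - 5)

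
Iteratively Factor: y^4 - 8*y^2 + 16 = (y - 2)*(y^3 + 2*y^2 - 4*y - 8) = (y - 2)*(y + 2)*(y^2 - 4) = (y - 2)*(y + 2)^2*(y - 2)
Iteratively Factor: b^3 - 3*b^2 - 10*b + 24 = (b - 2)*(b^2 - b - 12) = (b - 2)*(b + 3)*(b - 4)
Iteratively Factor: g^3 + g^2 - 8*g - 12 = (g + 2)*(g^2 - g - 6) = (g - 3)*(g + 2)*(g + 2)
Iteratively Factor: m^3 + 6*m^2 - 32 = (m + 4)*(m^2 + 2*m - 8) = (m - 2)*(m + 4)*(m + 4)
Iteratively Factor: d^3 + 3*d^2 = (d)*(d^2 + 3*d) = d*(d + 3)*(d)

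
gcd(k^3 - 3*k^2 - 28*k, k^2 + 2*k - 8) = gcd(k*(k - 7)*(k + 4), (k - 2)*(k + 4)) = k + 4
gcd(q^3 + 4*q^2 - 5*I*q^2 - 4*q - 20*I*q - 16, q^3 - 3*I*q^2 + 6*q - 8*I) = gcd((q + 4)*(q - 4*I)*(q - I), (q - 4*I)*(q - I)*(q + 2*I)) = q^2 - 5*I*q - 4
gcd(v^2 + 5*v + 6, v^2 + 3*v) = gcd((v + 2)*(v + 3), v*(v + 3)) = v + 3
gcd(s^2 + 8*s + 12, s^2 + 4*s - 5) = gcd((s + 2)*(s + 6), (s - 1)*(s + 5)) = 1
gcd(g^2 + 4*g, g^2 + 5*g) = g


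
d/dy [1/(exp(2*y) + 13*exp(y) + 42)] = (-2*exp(y) - 13)*exp(y)/(exp(2*y) + 13*exp(y) + 42)^2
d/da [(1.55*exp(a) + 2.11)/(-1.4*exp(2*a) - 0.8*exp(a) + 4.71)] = (2.17*exp(2*a) + 5.908*exp(a) + 8.9885)*exp(a)/(1.96*exp(4*a) + 2.24*exp(3*a) - 12.548*exp(2*a) - 7.536*exp(a) + 22.1841)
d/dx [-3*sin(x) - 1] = -3*cos(x)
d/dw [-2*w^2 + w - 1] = 1 - 4*w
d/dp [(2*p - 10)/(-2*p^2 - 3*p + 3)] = 4*(p^2 - 10*p - 6)/(4*p^4 + 12*p^3 - 3*p^2 - 18*p + 9)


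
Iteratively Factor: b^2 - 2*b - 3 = (b - 3)*(b + 1)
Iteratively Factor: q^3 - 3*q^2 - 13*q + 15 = (q - 5)*(q^2 + 2*q - 3) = (q - 5)*(q - 1)*(q + 3)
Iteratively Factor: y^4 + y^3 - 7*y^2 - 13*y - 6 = (y + 1)*(y^3 - 7*y - 6) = (y + 1)*(y + 2)*(y^2 - 2*y - 3) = (y - 3)*(y + 1)*(y + 2)*(y + 1)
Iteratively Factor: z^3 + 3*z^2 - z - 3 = (z - 1)*(z^2 + 4*z + 3) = (z - 1)*(z + 1)*(z + 3)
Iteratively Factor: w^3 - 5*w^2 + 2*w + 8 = (w + 1)*(w^2 - 6*w + 8) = (w - 4)*(w + 1)*(w - 2)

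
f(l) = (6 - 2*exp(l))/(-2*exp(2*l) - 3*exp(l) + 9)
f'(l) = (6 - 2*exp(l))*(4*exp(2*l) + 3*exp(l))/(-2*exp(2*l) - 3*exp(l) + 9)^2 - 2*exp(l)/(-2*exp(2*l) - 3*exp(l) + 9)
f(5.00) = 0.01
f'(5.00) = -0.01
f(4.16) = 0.01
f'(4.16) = -0.01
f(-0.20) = 0.84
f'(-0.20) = 0.51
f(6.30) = 0.00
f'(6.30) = -0.00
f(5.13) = 0.01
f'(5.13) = -0.01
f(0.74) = -0.30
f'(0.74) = 1.86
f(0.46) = -3.67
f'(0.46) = 74.60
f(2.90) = 0.04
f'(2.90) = -0.03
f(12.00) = 0.00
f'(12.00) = 0.00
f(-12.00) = 0.67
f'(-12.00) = 0.00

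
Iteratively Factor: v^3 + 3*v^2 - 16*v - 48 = (v - 4)*(v^2 + 7*v + 12) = (v - 4)*(v + 4)*(v + 3)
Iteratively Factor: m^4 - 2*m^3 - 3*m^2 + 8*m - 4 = (m - 1)*(m^3 - m^2 - 4*m + 4) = (m - 1)^2*(m^2 - 4) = (m - 1)^2*(m + 2)*(m - 2)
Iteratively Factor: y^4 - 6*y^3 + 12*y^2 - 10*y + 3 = (y - 1)*(y^3 - 5*y^2 + 7*y - 3) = (y - 1)^2*(y^2 - 4*y + 3) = (y - 3)*(y - 1)^2*(y - 1)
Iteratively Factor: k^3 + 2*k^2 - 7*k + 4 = (k - 1)*(k^2 + 3*k - 4) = (k - 1)^2*(k + 4)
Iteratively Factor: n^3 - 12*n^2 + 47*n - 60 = (n - 4)*(n^2 - 8*n + 15) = (n - 5)*(n - 4)*(n - 3)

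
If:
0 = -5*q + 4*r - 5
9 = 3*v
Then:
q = 4*r/5 - 1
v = 3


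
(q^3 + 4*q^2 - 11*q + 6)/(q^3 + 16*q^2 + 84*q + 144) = (q^2 - 2*q + 1)/(q^2 + 10*q + 24)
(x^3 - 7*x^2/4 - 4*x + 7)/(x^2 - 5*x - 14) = (4*x^2 - 15*x + 14)/(4*(x - 7))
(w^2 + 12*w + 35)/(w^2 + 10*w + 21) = (w + 5)/(w + 3)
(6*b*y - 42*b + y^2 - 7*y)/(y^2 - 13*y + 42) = (6*b + y)/(y - 6)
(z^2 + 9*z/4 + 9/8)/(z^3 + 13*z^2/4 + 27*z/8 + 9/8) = 1/(z + 1)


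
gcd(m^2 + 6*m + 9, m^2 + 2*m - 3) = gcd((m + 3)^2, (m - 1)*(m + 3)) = m + 3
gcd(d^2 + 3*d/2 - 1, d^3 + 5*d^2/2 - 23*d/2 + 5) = d - 1/2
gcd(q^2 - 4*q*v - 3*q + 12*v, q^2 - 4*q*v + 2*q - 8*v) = q - 4*v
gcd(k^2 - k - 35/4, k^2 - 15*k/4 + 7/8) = k - 7/2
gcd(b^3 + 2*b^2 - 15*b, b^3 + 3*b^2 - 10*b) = b^2 + 5*b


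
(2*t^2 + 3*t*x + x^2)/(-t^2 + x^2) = (2*t + x)/(-t + x)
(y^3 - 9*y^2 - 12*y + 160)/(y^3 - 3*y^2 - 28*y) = (y^2 - 13*y + 40)/(y*(y - 7))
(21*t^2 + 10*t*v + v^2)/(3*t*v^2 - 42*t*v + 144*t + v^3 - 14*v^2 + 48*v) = (7*t + v)/(v^2 - 14*v + 48)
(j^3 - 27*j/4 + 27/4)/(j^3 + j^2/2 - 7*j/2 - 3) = (4*j^3 - 27*j + 27)/(2*(2*j^3 + j^2 - 7*j - 6))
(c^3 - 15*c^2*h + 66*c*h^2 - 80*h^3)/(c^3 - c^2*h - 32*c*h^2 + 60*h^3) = (c - 8*h)/(c + 6*h)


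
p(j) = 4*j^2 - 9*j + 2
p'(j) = 8*j - 9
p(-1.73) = 29.54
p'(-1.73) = -22.84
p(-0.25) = 4.50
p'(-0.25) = -11.00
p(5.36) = 68.68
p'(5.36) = 33.88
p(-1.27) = 19.88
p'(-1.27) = -19.16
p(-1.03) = 15.51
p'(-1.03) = -17.24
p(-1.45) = 23.46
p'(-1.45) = -20.60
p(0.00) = 2.00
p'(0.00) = -9.00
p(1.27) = -2.98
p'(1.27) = 1.16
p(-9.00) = 407.00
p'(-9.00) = -81.00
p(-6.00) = 200.00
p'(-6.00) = -57.00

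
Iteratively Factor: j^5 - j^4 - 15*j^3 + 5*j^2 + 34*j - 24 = (j - 4)*(j^4 + 3*j^3 - 3*j^2 - 7*j + 6) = (j - 4)*(j + 2)*(j^3 + j^2 - 5*j + 3) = (j - 4)*(j + 2)*(j + 3)*(j^2 - 2*j + 1) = (j - 4)*(j - 1)*(j + 2)*(j + 3)*(j - 1)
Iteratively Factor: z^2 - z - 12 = (z - 4)*(z + 3)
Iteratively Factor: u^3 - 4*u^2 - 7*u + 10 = (u - 5)*(u^2 + u - 2) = (u - 5)*(u - 1)*(u + 2)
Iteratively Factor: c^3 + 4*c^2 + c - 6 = (c - 1)*(c^2 + 5*c + 6) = (c - 1)*(c + 3)*(c + 2)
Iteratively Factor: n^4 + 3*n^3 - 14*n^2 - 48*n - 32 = (n + 2)*(n^3 + n^2 - 16*n - 16) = (n + 2)*(n + 4)*(n^2 - 3*n - 4) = (n - 4)*(n + 2)*(n + 4)*(n + 1)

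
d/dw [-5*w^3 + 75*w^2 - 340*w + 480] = -15*w^2 + 150*w - 340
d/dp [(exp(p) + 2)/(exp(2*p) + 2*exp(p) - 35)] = (-2*(exp(p) + 1)*(exp(p) + 2) + exp(2*p) + 2*exp(p) - 35)*exp(p)/(exp(2*p) + 2*exp(p) - 35)^2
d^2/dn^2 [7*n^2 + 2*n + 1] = 14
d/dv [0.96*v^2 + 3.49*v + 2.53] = 1.92*v + 3.49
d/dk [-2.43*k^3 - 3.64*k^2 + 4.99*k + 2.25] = -7.29*k^2 - 7.28*k + 4.99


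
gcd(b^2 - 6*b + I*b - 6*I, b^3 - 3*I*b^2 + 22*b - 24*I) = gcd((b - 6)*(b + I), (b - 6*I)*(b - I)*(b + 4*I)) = 1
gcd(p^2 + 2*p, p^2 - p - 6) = p + 2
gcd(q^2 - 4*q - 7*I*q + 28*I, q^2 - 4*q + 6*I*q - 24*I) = q - 4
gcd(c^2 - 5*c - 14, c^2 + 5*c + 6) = c + 2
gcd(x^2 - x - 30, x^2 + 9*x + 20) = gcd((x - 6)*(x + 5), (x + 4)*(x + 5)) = x + 5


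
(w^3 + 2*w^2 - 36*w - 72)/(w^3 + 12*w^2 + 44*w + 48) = (w - 6)/(w + 4)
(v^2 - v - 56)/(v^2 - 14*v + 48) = (v + 7)/(v - 6)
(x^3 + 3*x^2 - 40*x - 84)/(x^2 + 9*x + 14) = x - 6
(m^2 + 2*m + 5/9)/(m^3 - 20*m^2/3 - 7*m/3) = (m + 5/3)/(m*(m - 7))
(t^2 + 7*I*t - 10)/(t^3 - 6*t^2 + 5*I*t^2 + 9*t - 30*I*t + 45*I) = (t + 2*I)/(t^2 - 6*t + 9)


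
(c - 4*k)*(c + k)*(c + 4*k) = c^3 + c^2*k - 16*c*k^2 - 16*k^3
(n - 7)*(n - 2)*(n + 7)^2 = n^4 + 5*n^3 - 63*n^2 - 245*n + 686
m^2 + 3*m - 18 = (m - 3)*(m + 6)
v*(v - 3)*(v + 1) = v^3 - 2*v^2 - 3*v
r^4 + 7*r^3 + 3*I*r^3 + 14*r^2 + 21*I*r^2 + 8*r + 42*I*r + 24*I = (r + 1)*(r + 2)*(r + 4)*(r + 3*I)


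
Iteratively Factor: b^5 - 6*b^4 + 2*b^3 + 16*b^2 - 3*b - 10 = (b + 1)*(b^4 - 7*b^3 + 9*b^2 + 7*b - 10) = (b - 1)*(b + 1)*(b^3 - 6*b^2 + 3*b + 10) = (b - 5)*(b - 1)*(b + 1)*(b^2 - b - 2) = (b - 5)*(b - 1)*(b + 1)^2*(b - 2)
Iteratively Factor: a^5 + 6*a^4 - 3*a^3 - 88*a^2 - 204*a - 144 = (a + 3)*(a^4 + 3*a^3 - 12*a^2 - 52*a - 48) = (a + 3)^2*(a^3 - 12*a - 16) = (a + 2)*(a + 3)^2*(a^2 - 2*a - 8) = (a - 4)*(a + 2)*(a + 3)^2*(a + 2)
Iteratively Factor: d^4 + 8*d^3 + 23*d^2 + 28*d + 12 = (d + 3)*(d^3 + 5*d^2 + 8*d + 4) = (d + 2)*(d + 3)*(d^2 + 3*d + 2) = (d + 2)^2*(d + 3)*(d + 1)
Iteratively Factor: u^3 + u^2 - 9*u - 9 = (u + 3)*(u^2 - 2*u - 3) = (u + 1)*(u + 3)*(u - 3)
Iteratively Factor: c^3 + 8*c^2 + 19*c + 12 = (c + 1)*(c^2 + 7*c + 12) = (c + 1)*(c + 3)*(c + 4)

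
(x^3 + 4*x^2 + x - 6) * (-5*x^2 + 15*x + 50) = -5*x^5 - 5*x^4 + 105*x^3 + 245*x^2 - 40*x - 300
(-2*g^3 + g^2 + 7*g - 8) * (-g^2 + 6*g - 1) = 2*g^5 - 13*g^4 + g^3 + 49*g^2 - 55*g + 8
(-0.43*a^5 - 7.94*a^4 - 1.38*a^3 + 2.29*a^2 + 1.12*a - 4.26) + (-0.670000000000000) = -0.43*a^5 - 7.94*a^4 - 1.38*a^3 + 2.29*a^2 + 1.12*a - 4.93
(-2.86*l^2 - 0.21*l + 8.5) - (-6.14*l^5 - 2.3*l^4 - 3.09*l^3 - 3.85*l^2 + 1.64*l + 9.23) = 6.14*l^5 + 2.3*l^4 + 3.09*l^3 + 0.99*l^2 - 1.85*l - 0.73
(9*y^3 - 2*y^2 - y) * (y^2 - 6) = 9*y^5 - 2*y^4 - 55*y^3 + 12*y^2 + 6*y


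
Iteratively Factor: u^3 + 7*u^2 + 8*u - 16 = (u - 1)*(u^2 + 8*u + 16) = (u - 1)*(u + 4)*(u + 4)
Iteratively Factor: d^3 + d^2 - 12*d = (d)*(d^2 + d - 12) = d*(d + 4)*(d - 3)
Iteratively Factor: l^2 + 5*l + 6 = (l + 2)*(l + 3)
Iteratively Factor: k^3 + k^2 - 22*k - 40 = (k - 5)*(k^2 + 6*k + 8) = (k - 5)*(k + 4)*(k + 2)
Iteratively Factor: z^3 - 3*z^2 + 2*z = (z - 1)*(z^2 - 2*z) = z*(z - 1)*(z - 2)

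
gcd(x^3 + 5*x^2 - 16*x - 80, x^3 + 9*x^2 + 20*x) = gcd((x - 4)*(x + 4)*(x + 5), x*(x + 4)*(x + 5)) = x^2 + 9*x + 20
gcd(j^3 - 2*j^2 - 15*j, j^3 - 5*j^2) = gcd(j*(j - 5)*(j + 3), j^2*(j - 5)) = j^2 - 5*j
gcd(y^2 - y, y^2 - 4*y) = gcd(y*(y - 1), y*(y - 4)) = y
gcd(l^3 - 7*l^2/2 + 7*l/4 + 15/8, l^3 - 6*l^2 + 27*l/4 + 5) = l^2 - 2*l - 5/4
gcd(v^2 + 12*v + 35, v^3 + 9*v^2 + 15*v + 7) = v + 7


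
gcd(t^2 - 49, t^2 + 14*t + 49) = t + 7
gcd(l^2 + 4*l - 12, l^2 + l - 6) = l - 2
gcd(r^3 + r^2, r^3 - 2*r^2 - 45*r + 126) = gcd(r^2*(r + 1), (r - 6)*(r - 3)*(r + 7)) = 1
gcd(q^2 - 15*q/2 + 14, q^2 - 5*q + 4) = q - 4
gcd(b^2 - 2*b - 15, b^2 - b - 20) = b - 5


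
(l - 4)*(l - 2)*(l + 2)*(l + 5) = l^4 + l^3 - 24*l^2 - 4*l + 80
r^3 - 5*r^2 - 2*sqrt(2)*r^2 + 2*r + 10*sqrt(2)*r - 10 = (r - 5)*(r - sqrt(2))^2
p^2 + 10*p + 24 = (p + 4)*(p + 6)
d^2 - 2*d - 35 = (d - 7)*(d + 5)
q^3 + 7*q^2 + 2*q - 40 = (q - 2)*(q + 4)*(q + 5)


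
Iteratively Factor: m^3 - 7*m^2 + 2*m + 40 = (m - 4)*(m^2 - 3*m - 10) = (m - 5)*(m - 4)*(m + 2)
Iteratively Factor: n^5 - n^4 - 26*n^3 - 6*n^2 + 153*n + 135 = (n + 1)*(n^4 - 2*n^3 - 24*n^2 + 18*n + 135) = (n + 1)*(n + 3)*(n^3 - 5*n^2 - 9*n + 45) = (n - 3)*(n + 1)*(n + 3)*(n^2 - 2*n - 15) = (n - 5)*(n - 3)*(n + 1)*(n + 3)*(n + 3)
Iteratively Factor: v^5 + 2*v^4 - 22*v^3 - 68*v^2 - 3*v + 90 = (v - 5)*(v^4 + 7*v^3 + 13*v^2 - 3*v - 18) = (v - 5)*(v + 3)*(v^3 + 4*v^2 + v - 6) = (v - 5)*(v + 2)*(v + 3)*(v^2 + 2*v - 3) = (v - 5)*(v - 1)*(v + 2)*(v + 3)*(v + 3)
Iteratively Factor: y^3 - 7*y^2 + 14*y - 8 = (y - 2)*(y^2 - 5*y + 4) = (y - 2)*(y - 1)*(y - 4)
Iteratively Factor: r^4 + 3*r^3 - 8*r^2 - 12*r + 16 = (r - 2)*(r^3 + 5*r^2 + 2*r - 8) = (r - 2)*(r + 2)*(r^2 + 3*r - 4) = (r - 2)*(r + 2)*(r + 4)*(r - 1)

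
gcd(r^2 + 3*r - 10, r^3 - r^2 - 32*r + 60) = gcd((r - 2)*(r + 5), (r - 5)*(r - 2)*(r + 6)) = r - 2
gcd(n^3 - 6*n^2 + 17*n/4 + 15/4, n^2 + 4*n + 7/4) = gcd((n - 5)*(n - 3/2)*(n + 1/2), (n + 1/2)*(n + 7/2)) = n + 1/2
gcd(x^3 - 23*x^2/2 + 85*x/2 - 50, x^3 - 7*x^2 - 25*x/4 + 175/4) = x - 5/2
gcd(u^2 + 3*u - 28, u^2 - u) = 1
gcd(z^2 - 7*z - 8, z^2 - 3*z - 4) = z + 1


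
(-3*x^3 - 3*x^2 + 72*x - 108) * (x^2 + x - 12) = -3*x^5 - 6*x^4 + 105*x^3 - 972*x + 1296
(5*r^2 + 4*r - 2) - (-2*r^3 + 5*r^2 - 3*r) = 2*r^3 + 7*r - 2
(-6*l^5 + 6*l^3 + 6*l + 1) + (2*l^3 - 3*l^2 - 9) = -6*l^5 + 8*l^3 - 3*l^2 + 6*l - 8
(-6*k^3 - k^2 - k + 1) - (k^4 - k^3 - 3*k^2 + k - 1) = -k^4 - 5*k^3 + 2*k^2 - 2*k + 2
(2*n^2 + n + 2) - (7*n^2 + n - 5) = 7 - 5*n^2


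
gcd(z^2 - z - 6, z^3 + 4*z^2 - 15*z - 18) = z - 3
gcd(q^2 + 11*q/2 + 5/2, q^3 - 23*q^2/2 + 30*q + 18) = q + 1/2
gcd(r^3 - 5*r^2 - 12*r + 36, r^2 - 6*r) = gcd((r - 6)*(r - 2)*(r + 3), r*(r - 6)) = r - 6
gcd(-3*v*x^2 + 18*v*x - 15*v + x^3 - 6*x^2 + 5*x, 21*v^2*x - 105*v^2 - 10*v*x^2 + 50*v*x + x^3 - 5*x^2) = -3*v*x + 15*v + x^2 - 5*x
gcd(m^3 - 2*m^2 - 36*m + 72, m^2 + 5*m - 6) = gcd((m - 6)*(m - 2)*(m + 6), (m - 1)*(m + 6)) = m + 6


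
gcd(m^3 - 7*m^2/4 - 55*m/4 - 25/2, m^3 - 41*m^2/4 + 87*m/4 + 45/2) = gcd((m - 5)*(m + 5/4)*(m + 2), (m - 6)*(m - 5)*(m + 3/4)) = m - 5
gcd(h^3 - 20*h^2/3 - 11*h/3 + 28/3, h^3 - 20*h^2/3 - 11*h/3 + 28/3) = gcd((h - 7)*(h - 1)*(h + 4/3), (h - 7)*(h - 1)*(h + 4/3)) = h^3 - 20*h^2/3 - 11*h/3 + 28/3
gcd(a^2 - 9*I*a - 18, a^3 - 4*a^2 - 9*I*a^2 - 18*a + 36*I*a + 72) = a^2 - 9*I*a - 18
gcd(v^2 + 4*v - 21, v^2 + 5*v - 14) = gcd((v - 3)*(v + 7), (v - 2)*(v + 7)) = v + 7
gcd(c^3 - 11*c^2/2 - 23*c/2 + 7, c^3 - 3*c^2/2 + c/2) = c - 1/2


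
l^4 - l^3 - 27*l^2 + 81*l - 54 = (l - 3)^2*(l - 1)*(l + 6)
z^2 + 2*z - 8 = (z - 2)*(z + 4)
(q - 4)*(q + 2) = q^2 - 2*q - 8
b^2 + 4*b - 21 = (b - 3)*(b + 7)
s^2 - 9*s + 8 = (s - 8)*(s - 1)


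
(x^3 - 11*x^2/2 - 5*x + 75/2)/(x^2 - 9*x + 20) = (2*x^2 - x - 15)/(2*(x - 4))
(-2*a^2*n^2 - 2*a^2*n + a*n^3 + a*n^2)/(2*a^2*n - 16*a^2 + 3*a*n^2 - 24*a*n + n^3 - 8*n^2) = a*n*(-2*a*n - 2*a + n^2 + n)/(2*a^2*n - 16*a^2 + 3*a*n^2 - 24*a*n + n^3 - 8*n^2)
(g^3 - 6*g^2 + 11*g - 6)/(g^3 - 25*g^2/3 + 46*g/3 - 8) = 3*(g^2 - 5*g + 6)/(3*g^2 - 22*g + 24)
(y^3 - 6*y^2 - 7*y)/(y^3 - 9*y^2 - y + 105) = y*(y + 1)/(y^2 - 2*y - 15)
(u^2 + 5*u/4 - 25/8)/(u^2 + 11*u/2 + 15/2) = (u - 5/4)/(u + 3)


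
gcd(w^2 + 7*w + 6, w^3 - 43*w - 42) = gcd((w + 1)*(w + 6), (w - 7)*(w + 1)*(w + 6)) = w^2 + 7*w + 6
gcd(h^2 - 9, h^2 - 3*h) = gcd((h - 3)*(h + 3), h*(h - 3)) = h - 3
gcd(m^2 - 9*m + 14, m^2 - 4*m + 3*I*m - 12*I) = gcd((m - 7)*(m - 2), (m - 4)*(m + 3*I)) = 1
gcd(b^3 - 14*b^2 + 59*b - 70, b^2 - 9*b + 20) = b - 5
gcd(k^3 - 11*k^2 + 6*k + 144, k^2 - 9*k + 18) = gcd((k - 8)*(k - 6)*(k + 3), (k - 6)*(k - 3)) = k - 6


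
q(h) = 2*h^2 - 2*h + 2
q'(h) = 4*h - 2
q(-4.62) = 53.93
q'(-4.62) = -20.48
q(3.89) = 24.48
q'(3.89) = 13.56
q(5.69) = 55.37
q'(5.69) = 20.76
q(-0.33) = 2.88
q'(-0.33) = -3.32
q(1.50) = 3.50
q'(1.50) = 4.00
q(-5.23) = 67.17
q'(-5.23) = -22.92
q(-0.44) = 3.27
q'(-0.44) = -3.76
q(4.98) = 41.64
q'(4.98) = 17.92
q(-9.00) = 182.00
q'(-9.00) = -38.00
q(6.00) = 62.00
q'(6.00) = 22.00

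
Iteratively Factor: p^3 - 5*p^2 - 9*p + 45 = (p + 3)*(p^2 - 8*p + 15) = (p - 5)*(p + 3)*(p - 3)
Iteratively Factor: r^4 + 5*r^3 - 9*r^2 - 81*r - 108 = (r - 4)*(r^3 + 9*r^2 + 27*r + 27) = (r - 4)*(r + 3)*(r^2 + 6*r + 9) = (r - 4)*(r + 3)^2*(r + 3)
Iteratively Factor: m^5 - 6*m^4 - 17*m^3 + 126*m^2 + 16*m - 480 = (m + 2)*(m^4 - 8*m^3 - m^2 + 128*m - 240) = (m - 5)*(m + 2)*(m^3 - 3*m^2 - 16*m + 48) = (m - 5)*(m + 2)*(m + 4)*(m^2 - 7*m + 12) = (m - 5)*(m - 4)*(m + 2)*(m + 4)*(m - 3)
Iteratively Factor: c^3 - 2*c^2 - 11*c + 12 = (c + 3)*(c^2 - 5*c + 4) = (c - 4)*(c + 3)*(c - 1)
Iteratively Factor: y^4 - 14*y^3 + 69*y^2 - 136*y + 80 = (y - 4)*(y^3 - 10*y^2 + 29*y - 20) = (y - 5)*(y - 4)*(y^2 - 5*y + 4) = (y - 5)*(y - 4)^2*(y - 1)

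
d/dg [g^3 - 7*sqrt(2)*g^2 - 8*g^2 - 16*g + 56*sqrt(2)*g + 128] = 3*g^2 - 14*sqrt(2)*g - 16*g - 16 + 56*sqrt(2)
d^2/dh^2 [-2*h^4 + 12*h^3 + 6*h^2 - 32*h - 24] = -24*h^2 + 72*h + 12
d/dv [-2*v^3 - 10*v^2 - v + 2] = -6*v^2 - 20*v - 1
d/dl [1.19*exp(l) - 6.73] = 1.19*exp(l)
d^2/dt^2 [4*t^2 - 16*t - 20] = 8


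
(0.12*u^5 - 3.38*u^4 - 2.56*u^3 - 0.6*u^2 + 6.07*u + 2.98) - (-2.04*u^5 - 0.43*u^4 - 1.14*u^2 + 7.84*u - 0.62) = 2.16*u^5 - 2.95*u^4 - 2.56*u^3 + 0.54*u^2 - 1.77*u + 3.6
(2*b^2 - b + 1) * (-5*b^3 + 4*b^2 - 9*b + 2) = -10*b^5 + 13*b^4 - 27*b^3 + 17*b^2 - 11*b + 2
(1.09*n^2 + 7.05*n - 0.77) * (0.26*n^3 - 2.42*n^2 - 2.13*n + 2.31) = 0.2834*n^5 - 0.8048*n^4 - 19.5829*n^3 - 10.6352*n^2 + 17.9256*n - 1.7787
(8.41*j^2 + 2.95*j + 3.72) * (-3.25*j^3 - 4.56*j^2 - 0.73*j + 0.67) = -27.3325*j^5 - 47.9371*j^4 - 31.6813*j^3 - 13.482*j^2 - 0.7391*j + 2.4924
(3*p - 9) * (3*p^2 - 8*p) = 9*p^3 - 51*p^2 + 72*p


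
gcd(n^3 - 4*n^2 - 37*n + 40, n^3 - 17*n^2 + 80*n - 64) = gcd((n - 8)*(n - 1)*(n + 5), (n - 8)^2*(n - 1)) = n^2 - 9*n + 8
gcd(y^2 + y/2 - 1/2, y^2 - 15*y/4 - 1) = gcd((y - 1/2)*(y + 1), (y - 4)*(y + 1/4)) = 1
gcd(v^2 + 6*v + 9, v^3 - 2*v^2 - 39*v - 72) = v^2 + 6*v + 9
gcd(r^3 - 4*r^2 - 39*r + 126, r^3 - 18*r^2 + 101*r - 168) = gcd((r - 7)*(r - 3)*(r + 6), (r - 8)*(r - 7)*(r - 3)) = r^2 - 10*r + 21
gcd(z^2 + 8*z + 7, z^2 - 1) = z + 1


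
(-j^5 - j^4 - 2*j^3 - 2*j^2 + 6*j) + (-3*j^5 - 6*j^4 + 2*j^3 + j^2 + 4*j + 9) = -4*j^5 - 7*j^4 - j^2 + 10*j + 9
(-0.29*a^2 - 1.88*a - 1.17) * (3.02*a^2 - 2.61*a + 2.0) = -0.8758*a^4 - 4.9207*a^3 + 0.7934*a^2 - 0.7063*a - 2.34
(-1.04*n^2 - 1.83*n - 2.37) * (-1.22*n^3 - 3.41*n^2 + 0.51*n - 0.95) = 1.2688*n^5 + 5.779*n^4 + 8.6013*n^3 + 8.1364*n^2 + 0.5298*n + 2.2515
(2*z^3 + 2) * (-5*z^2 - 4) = -10*z^5 - 8*z^3 - 10*z^2 - 8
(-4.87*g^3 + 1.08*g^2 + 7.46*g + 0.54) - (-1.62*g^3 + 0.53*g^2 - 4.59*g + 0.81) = -3.25*g^3 + 0.55*g^2 + 12.05*g - 0.27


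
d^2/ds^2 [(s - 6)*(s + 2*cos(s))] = 2*(6 - s)*cos(s) - 4*sin(s) + 2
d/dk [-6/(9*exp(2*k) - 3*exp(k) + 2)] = (108*exp(k) - 18)*exp(k)/(9*exp(2*k) - 3*exp(k) + 2)^2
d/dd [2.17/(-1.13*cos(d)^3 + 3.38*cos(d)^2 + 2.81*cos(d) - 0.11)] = (-7.3563*cos(d)^2 + 14.6692*cos(d) + 6.0977)*sin(d)/(1.13*cos(d)^3 - 3.38*cos(d)^2 - 2.81*cos(d) + 0.11)^2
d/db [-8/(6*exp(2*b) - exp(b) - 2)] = (96*exp(b) - 8)*exp(b)/(-6*exp(2*b) + exp(b) + 2)^2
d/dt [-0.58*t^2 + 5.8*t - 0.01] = 5.8 - 1.16*t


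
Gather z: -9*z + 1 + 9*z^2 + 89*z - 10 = 9*z^2 + 80*z - 9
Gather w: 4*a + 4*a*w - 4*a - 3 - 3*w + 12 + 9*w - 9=w*(4*a + 6)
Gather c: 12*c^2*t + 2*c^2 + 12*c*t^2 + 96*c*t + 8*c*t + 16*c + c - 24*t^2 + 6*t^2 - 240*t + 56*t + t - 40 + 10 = c^2*(12*t + 2) + c*(12*t^2 + 104*t + 17) - 18*t^2 - 183*t - 30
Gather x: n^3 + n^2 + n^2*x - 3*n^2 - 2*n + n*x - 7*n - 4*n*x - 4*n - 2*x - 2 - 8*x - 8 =n^3 - 2*n^2 - 13*n + x*(n^2 - 3*n - 10) - 10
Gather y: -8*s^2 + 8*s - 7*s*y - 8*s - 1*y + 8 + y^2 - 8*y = -8*s^2 + y^2 + y*(-7*s - 9) + 8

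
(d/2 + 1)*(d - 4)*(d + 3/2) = d^3/2 - d^2/4 - 11*d/2 - 6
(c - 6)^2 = c^2 - 12*c + 36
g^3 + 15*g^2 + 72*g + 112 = (g + 4)^2*(g + 7)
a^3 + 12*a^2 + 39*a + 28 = (a + 1)*(a + 4)*(a + 7)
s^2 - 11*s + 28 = (s - 7)*(s - 4)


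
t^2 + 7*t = t*(t + 7)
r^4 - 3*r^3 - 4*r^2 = r^2*(r - 4)*(r + 1)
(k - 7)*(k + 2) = k^2 - 5*k - 14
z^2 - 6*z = z*(z - 6)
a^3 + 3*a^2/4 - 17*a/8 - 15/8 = (a - 3/2)*(a + 1)*(a + 5/4)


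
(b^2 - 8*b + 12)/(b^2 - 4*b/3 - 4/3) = 3*(b - 6)/(3*b + 2)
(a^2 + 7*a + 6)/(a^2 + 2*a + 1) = (a + 6)/(a + 1)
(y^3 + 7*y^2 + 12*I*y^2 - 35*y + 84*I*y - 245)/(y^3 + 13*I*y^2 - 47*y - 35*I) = (y + 7)/(y + I)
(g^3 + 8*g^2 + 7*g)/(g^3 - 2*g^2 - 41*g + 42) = g*(g^2 + 8*g + 7)/(g^3 - 2*g^2 - 41*g + 42)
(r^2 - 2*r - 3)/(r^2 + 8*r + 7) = (r - 3)/(r + 7)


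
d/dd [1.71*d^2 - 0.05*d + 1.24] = 3.42*d - 0.05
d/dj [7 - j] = -1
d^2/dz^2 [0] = 0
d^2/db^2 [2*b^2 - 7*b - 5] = 4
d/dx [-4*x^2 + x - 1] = 1 - 8*x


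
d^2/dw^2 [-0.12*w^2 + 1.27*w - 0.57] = -0.240000000000000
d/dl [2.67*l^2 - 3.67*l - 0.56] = 5.34*l - 3.67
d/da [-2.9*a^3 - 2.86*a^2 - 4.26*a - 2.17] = -8.7*a^2 - 5.72*a - 4.26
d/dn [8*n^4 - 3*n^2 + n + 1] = 32*n^3 - 6*n + 1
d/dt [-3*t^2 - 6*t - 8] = -6*t - 6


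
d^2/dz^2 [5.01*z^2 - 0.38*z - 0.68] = 10.0200000000000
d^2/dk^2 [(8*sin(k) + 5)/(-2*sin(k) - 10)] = 35*(5*sin(k) + cos(k)^2 + 1)/(2*(sin(k) + 5)^3)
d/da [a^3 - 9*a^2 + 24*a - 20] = 3*a^2 - 18*a + 24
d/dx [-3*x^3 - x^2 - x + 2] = -9*x^2 - 2*x - 1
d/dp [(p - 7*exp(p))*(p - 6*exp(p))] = -13*p*exp(p) + 2*p + 84*exp(2*p) - 13*exp(p)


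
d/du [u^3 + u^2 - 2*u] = 3*u^2 + 2*u - 2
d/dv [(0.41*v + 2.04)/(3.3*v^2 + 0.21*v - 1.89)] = (1.353*v^2 + 0.0861*v - (0.41*v + 2.04)*(6.6*v + 0.21) - 0.7749)/(3.3*v^2 + 0.21*v - 1.89)^2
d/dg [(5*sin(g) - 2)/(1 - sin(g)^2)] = (5*sin(g)^2 - 4*sin(g) + 5)/cos(g)^3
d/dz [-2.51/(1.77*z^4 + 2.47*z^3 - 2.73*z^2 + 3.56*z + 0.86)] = (17.7708*z^3 + 18.5991*z^2 - 13.7046*z + 8.9356)/(1.77*z^4 + 2.47*z^3 - 2.73*z^2 + 3.56*z + 0.86)^2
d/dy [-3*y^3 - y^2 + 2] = y*(-9*y - 2)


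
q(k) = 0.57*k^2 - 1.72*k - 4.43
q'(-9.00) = -11.98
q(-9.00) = 57.22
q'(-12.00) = -15.40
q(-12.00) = 98.29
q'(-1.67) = -3.62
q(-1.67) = 0.03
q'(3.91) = 2.74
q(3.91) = -2.44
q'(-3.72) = -5.96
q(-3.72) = 9.86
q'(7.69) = 7.05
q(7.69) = 16.05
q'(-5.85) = -8.39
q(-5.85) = 25.14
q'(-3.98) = -6.26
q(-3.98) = 11.44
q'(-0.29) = -2.05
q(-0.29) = -3.88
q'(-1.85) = -3.83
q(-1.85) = 0.70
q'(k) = 1.14*k - 1.72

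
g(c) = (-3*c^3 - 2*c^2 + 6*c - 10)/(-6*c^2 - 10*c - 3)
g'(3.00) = 0.45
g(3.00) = 1.05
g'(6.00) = 0.49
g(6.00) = 2.49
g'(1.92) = 0.33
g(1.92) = 0.61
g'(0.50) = -1.58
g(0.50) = 0.83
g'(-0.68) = -20.15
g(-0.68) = -13.71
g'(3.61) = 0.47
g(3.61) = 1.33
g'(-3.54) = 0.80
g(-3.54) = -1.79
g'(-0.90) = 11.16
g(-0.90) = -13.01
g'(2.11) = 0.37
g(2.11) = 0.68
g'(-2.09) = 3.85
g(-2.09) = 0.47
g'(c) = (12*c + 10)*(-3*c^3 - 2*c^2 + 6*c - 10)/(-6*c^2 - 10*c - 3)^2 + (-9*c^2 - 4*c + 6)/(-6*c^2 - 10*c - 3) = (18*c^4 + 60*c^3 + 83*c^2 - 108*c - 118)/(36*c^4 + 120*c^3 + 136*c^2 + 60*c + 9)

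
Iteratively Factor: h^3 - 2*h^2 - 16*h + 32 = (h + 4)*(h^2 - 6*h + 8) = (h - 4)*(h + 4)*(h - 2)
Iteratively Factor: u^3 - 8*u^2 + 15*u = (u)*(u^2 - 8*u + 15) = u*(u - 5)*(u - 3)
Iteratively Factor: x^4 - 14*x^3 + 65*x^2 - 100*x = (x - 4)*(x^3 - 10*x^2 + 25*x) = (x - 5)*(x - 4)*(x^2 - 5*x) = x*(x - 5)*(x - 4)*(x - 5)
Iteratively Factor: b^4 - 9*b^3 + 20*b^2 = (b - 5)*(b^3 - 4*b^2) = (b - 5)*(b - 4)*(b^2) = b*(b - 5)*(b - 4)*(b)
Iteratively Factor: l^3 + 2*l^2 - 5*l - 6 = (l - 2)*(l^2 + 4*l + 3) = (l - 2)*(l + 3)*(l + 1)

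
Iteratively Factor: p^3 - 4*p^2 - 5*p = (p - 5)*(p^2 + p) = p*(p - 5)*(p + 1)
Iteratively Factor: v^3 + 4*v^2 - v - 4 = (v - 1)*(v^2 + 5*v + 4) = (v - 1)*(v + 4)*(v + 1)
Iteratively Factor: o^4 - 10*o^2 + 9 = (o + 1)*(o^3 - o^2 - 9*o + 9) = (o + 1)*(o + 3)*(o^2 - 4*o + 3) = (o - 1)*(o + 1)*(o + 3)*(o - 3)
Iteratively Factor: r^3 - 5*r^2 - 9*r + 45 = (r - 3)*(r^2 - 2*r - 15) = (r - 5)*(r - 3)*(r + 3)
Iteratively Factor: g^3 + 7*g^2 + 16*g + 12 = (g + 3)*(g^2 + 4*g + 4) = (g + 2)*(g + 3)*(g + 2)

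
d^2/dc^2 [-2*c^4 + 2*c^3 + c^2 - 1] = -24*c^2 + 12*c + 2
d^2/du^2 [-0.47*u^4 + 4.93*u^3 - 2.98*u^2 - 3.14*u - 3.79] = -5.64*u^2 + 29.58*u - 5.96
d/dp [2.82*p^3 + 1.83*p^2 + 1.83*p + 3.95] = 8.46*p^2 + 3.66*p + 1.83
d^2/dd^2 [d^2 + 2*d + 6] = 2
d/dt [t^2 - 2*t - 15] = 2*t - 2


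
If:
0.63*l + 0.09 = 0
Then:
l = -0.14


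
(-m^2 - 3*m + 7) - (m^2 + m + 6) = -2*m^2 - 4*m + 1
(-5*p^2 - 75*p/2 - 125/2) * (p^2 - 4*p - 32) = -5*p^4 - 35*p^3/2 + 495*p^2/2 + 1450*p + 2000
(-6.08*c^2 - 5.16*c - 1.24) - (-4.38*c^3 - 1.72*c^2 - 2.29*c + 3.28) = 4.38*c^3 - 4.36*c^2 - 2.87*c - 4.52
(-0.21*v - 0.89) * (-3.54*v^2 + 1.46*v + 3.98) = 0.7434*v^3 + 2.844*v^2 - 2.1352*v - 3.5422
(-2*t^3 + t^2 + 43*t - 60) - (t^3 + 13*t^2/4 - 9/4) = -3*t^3 - 9*t^2/4 + 43*t - 231/4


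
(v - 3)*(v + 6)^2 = v^3 + 9*v^2 - 108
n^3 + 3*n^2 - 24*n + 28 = (n - 2)^2*(n + 7)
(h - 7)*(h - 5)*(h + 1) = h^3 - 11*h^2 + 23*h + 35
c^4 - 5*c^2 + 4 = (c - 2)*(c - 1)*(c + 1)*(c + 2)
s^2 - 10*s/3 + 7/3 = (s - 7/3)*(s - 1)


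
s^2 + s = s*(s + 1)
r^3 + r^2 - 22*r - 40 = (r - 5)*(r + 2)*(r + 4)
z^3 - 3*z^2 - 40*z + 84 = (z - 7)*(z - 2)*(z + 6)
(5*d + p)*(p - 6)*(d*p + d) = 5*d^2*p^2 - 25*d^2*p - 30*d^2 + d*p^3 - 5*d*p^2 - 6*d*p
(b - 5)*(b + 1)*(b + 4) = b^3 - 21*b - 20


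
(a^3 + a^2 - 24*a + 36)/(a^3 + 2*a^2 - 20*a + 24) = (a - 3)/(a - 2)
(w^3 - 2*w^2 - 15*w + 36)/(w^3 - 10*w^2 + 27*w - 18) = (w^2 + w - 12)/(w^2 - 7*w + 6)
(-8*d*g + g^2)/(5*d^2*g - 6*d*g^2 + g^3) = (-8*d + g)/(5*d^2 - 6*d*g + g^2)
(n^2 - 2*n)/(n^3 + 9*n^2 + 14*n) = (n - 2)/(n^2 + 9*n + 14)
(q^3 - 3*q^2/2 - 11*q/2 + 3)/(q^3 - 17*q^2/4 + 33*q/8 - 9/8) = 4*(q + 2)/(4*q - 3)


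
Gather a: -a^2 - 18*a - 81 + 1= -a^2 - 18*a - 80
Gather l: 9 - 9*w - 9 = -9*w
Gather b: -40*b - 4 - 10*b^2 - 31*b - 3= -10*b^2 - 71*b - 7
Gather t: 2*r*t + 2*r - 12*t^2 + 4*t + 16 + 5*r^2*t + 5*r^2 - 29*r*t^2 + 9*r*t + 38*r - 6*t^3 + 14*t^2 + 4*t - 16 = 5*r^2 + 40*r - 6*t^3 + t^2*(2 - 29*r) + t*(5*r^2 + 11*r + 8)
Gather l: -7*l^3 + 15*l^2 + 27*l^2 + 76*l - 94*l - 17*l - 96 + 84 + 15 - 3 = -7*l^3 + 42*l^2 - 35*l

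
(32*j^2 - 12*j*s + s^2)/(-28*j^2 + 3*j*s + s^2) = (-8*j + s)/(7*j + s)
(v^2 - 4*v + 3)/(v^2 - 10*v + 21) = (v - 1)/(v - 7)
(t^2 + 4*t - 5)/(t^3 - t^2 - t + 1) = (t + 5)/(t^2 - 1)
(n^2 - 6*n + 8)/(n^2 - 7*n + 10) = (n - 4)/(n - 5)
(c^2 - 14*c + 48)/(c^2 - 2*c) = (c^2 - 14*c + 48)/(c*(c - 2))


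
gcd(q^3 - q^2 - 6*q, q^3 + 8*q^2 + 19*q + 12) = 1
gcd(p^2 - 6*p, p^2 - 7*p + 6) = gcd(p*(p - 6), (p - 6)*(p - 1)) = p - 6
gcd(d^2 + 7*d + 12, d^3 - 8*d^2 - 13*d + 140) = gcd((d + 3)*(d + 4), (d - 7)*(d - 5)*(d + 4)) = d + 4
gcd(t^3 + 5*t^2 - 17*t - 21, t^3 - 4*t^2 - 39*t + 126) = t - 3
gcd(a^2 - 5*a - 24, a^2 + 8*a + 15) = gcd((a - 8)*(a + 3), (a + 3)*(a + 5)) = a + 3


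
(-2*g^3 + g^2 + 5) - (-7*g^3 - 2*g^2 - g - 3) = 5*g^3 + 3*g^2 + g + 8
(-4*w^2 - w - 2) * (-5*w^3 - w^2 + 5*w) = 20*w^5 + 9*w^4 - 9*w^3 - 3*w^2 - 10*w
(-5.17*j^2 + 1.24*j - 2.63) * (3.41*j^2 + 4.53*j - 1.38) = -17.6297*j^4 - 19.1917*j^3 + 3.7835*j^2 - 13.6251*j + 3.6294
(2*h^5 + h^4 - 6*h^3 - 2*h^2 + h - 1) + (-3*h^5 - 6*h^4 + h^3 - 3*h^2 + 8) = -h^5 - 5*h^4 - 5*h^3 - 5*h^2 + h + 7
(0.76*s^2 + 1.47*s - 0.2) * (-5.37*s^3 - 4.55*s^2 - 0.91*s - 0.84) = -4.0812*s^5 - 11.3519*s^4 - 6.3061*s^3 - 1.0661*s^2 - 1.0528*s + 0.168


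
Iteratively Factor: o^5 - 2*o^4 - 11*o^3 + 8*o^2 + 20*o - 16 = (o + 2)*(o^4 - 4*o^3 - 3*o^2 + 14*o - 8) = (o - 1)*(o + 2)*(o^3 - 3*o^2 - 6*o + 8) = (o - 4)*(o - 1)*(o + 2)*(o^2 + o - 2) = (o - 4)*(o - 1)^2*(o + 2)*(o + 2)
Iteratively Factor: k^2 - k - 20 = (k - 5)*(k + 4)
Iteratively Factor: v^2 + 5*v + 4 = (v + 1)*(v + 4)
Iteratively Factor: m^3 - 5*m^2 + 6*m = (m - 3)*(m^2 - 2*m) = (m - 3)*(m - 2)*(m)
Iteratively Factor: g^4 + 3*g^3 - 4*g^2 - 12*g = (g + 3)*(g^3 - 4*g) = g*(g + 3)*(g^2 - 4) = g*(g - 2)*(g + 3)*(g + 2)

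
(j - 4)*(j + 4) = j^2 - 16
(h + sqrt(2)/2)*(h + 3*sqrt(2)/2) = h^2 + 2*sqrt(2)*h + 3/2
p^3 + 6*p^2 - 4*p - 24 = (p - 2)*(p + 2)*(p + 6)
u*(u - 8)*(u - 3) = u^3 - 11*u^2 + 24*u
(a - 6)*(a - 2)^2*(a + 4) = a^4 - 6*a^3 - 12*a^2 + 88*a - 96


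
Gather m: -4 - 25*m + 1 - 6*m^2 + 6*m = -6*m^2 - 19*m - 3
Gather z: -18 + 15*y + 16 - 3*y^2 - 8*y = -3*y^2 + 7*y - 2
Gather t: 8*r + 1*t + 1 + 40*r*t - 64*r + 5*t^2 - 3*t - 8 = -56*r + 5*t^2 + t*(40*r - 2) - 7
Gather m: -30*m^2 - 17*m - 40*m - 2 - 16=-30*m^2 - 57*m - 18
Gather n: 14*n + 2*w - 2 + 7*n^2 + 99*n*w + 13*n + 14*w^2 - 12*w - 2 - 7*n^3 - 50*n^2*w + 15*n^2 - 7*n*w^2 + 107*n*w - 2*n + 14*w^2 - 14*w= -7*n^3 + n^2*(22 - 50*w) + n*(-7*w^2 + 206*w + 25) + 28*w^2 - 24*w - 4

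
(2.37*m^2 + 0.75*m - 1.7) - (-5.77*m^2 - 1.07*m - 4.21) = 8.14*m^2 + 1.82*m + 2.51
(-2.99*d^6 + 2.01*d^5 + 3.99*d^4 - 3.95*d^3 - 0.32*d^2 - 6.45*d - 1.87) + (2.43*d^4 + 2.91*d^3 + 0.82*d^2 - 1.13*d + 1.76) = -2.99*d^6 + 2.01*d^5 + 6.42*d^4 - 1.04*d^3 + 0.5*d^2 - 7.58*d - 0.11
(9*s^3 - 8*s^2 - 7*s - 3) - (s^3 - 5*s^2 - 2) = 8*s^3 - 3*s^2 - 7*s - 1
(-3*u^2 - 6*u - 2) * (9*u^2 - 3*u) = -27*u^4 - 45*u^3 + 6*u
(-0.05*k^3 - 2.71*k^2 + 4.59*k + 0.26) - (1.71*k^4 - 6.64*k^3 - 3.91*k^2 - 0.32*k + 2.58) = -1.71*k^4 + 6.59*k^3 + 1.2*k^2 + 4.91*k - 2.32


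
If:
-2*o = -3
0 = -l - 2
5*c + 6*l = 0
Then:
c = 12/5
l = -2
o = 3/2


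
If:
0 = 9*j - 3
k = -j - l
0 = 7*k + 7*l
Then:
No Solution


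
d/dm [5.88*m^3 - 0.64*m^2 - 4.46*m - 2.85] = 17.64*m^2 - 1.28*m - 4.46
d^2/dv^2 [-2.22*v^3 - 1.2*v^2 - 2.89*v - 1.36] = -13.32*v - 2.4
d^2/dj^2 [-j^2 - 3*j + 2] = -2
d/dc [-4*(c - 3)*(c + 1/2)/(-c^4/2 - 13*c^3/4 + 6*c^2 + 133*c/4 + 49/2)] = 8*(-8*c^5 + 4*c^4 + 154*c^3 - 269*c^2 - 536*c + 91)/(4*c^8 + 52*c^7 + 73*c^6 - 1156*c^5 - 3274*c^4 + 3836*c^3 + 22393*c^2 + 26068*c + 9604)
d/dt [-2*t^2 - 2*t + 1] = -4*t - 2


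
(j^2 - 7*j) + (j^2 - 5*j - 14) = 2*j^2 - 12*j - 14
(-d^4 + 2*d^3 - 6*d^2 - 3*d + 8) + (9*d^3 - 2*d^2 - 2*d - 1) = -d^4 + 11*d^3 - 8*d^2 - 5*d + 7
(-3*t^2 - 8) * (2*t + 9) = -6*t^3 - 27*t^2 - 16*t - 72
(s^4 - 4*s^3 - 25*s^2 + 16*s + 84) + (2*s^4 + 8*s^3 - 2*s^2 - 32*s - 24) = 3*s^4 + 4*s^3 - 27*s^2 - 16*s + 60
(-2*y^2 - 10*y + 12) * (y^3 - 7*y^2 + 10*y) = -2*y^5 + 4*y^4 + 62*y^3 - 184*y^2 + 120*y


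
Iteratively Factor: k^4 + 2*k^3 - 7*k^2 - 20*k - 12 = (k + 2)*(k^3 - 7*k - 6) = (k + 1)*(k + 2)*(k^2 - k - 6) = (k + 1)*(k + 2)^2*(k - 3)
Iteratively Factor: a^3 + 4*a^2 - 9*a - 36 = (a - 3)*(a^2 + 7*a + 12) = (a - 3)*(a + 4)*(a + 3)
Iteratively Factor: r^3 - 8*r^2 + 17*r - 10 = (r - 1)*(r^2 - 7*r + 10) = (r - 5)*(r - 1)*(r - 2)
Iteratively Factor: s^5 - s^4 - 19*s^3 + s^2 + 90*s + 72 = (s + 3)*(s^4 - 4*s^3 - 7*s^2 + 22*s + 24) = (s + 2)*(s + 3)*(s^3 - 6*s^2 + 5*s + 12) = (s - 4)*(s + 2)*(s + 3)*(s^2 - 2*s - 3) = (s - 4)*(s + 1)*(s + 2)*(s + 3)*(s - 3)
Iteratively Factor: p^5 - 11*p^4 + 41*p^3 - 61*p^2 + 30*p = (p - 1)*(p^4 - 10*p^3 + 31*p^2 - 30*p) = (p - 5)*(p - 1)*(p^3 - 5*p^2 + 6*p) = p*(p - 5)*(p - 1)*(p^2 - 5*p + 6) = p*(p - 5)*(p - 2)*(p - 1)*(p - 3)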